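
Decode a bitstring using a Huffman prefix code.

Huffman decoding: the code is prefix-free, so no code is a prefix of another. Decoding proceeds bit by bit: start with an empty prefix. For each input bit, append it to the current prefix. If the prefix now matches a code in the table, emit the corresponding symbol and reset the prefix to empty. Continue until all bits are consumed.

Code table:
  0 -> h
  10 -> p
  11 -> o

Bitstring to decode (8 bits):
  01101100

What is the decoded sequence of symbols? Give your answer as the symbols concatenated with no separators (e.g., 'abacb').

Bit 0: prefix='0' -> emit 'h', reset
Bit 1: prefix='1' (no match yet)
Bit 2: prefix='11' -> emit 'o', reset
Bit 3: prefix='0' -> emit 'h', reset
Bit 4: prefix='1' (no match yet)
Bit 5: prefix='11' -> emit 'o', reset
Bit 6: prefix='0' -> emit 'h', reset
Bit 7: prefix='0' -> emit 'h', reset

Answer: hohohh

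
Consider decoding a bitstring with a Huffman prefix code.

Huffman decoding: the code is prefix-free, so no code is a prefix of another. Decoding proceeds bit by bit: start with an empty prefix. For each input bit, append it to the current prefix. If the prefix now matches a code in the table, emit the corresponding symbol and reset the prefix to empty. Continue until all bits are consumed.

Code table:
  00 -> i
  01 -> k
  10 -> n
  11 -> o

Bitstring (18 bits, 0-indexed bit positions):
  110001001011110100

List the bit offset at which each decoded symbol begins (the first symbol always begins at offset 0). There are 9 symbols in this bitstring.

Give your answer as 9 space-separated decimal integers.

Bit 0: prefix='1' (no match yet)
Bit 1: prefix='11' -> emit 'o', reset
Bit 2: prefix='0' (no match yet)
Bit 3: prefix='00' -> emit 'i', reset
Bit 4: prefix='0' (no match yet)
Bit 5: prefix='01' -> emit 'k', reset
Bit 6: prefix='0' (no match yet)
Bit 7: prefix='00' -> emit 'i', reset
Bit 8: prefix='1' (no match yet)
Bit 9: prefix='10' -> emit 'n', reset
Bit 10: prefix='1' (no match yet)
Bit 11: prefix='11' -> emit 'o', reset
Bit 12: prefix='1' (no match yet)
Bit 13: prefix='11' -> emit 'o', reset
Bit 14: prefix='0' (no match yet)
Bit 15: prefix='01' -> emit 'k', reset
Bit 16: prefix='0' (no match yet)
Bit 17: prefix='00' -> emit 'i', reset

Answer: 0 2 4 6 8 10 12 14 16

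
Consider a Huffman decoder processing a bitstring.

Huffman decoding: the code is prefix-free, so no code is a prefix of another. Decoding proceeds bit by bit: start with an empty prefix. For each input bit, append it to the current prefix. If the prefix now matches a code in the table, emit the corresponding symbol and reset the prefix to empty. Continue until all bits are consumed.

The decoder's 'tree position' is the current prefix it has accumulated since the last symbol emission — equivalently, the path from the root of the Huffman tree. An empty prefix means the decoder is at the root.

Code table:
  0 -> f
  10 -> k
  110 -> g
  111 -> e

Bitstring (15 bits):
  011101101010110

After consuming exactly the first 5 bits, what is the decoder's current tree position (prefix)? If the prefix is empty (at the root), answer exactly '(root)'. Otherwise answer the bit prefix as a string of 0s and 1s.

Bit 0: prefix='0' -> emit 'f', reset
Bit 1: prefix='1' (no match yet)
Bit 2: prefix='11' (no match yet)
Bit 3: prefix='111' -> emit 'e', reset
Bit 4: prefix='0' -> emit 'f', reset

Answer: (root)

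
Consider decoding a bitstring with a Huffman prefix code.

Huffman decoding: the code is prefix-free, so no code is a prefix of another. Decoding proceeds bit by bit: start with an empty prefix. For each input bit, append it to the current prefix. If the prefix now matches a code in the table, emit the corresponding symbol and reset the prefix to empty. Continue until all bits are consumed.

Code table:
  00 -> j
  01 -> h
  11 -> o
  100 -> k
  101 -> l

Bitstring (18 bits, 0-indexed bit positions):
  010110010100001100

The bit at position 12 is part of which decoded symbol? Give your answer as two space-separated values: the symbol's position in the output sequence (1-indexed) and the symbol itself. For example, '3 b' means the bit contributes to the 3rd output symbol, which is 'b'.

Answer: 6 j

Derivation:
Bit 0: prefix='0' (no match yet)
Bit 1: prefix='01' -> emit 'h', reset
Bit 2: prefix='0' (no match yet)
Bit 3: prefix='01' -> emit 'h', reset
Bit 4: prefix='1' (no match yet)
Bit 5: prefix='10' (no match yet)
Bit 6: prefix='100' -> emit 'k', reset
Bit 7: prefix='1' (no match yet)
Bit 8: prefix='10' (no match yet)
Bit 9: prefix='101' -> emit 'l', reset
Bit 10: prefix='0' (no match yet)
Bit 11: prefix='00' -> emit 'j', reset
Bit 12: prefix='0' (no match yet)
Bit 13: prefix='00' -> emit 'j', reset
Bit 14: prefix='1' (no match yet)
Bit 15: prefix='11' -> emit 'o', reset
Bit 16: prefix='0' (no match yet)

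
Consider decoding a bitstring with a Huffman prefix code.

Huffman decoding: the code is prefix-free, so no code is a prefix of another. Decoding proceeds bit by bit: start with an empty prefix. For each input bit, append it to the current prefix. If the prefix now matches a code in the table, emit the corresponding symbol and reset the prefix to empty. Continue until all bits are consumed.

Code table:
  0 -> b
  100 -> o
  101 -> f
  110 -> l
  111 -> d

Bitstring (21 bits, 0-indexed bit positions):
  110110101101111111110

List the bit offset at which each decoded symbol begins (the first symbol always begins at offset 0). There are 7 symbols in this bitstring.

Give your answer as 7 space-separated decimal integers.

Answer: 0 3 6 9 12 15 18

Derivation:
Bit 0: prefix='1' (no match yet)
Bit 1: prefix='11' (no match yet)
Bit 2: prefix='110' -> emit 'l', reset
Bit 3: prefix='1' (no match yet)
Bit 4: prefix='11' (no match yet)
Bit 5: prefix='110' -> emit 'l', reset
Bit 6: prefix='1' (no match yet)
Bit 7: prefix='10' (no match yet)
Bit 8: prefix='101' -> emit 'f', reset
Bit 9: prefix='1' (no match yet)
Bit 10: prefix='10' (no match yet)
Bit 11: prefix='101' -> emit 'f', reset
Bit 12: prefix='1' (no match yet)
Bit 13: prefix='11' (no match yet)
Bit 14: prefix='111' -> emit 'd', reset
Bit 15: prefix='1' (no match yet)
Bit 16: prefix='11' (no match yet)
Bit 17: prefix='111' -> emit 'd', reset
Bit 18: prefix='1' (no match yet)
Bit 19: prefix='11' (no match yet)
Bit 20: prefix='110' -> emit 'l', reset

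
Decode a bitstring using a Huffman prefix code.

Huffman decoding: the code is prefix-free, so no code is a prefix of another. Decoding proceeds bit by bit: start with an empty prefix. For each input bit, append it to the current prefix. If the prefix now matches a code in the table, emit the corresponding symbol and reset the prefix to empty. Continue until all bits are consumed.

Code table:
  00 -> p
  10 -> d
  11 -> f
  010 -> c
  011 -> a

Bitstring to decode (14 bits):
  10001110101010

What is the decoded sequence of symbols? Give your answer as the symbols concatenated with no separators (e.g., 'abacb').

Bit 0: prefix='1' (no match yet)
Bit 1: prefix='10' -> emit 'd', reset
Bit 2: prefix='0' (no match yet)
Bit 3: prefix='00' -> emit 'p', reset
Bit 4: prefix='1' (no match yet)
Bit 5: prefix='11' -> emit 'f', reset
Bit 6: prefix='1' (no match yet)
Bit 7: prefix='10' -> emit 'd', reset
Bit 8: prefix='1' (no match yet)
Bit 9: prefix='10' -> emit 'd', reset
Bit 10: prefix='1' (no match yet)
Bit 11: prefix='10' -> emit 'd', reset
Bit 12: prefix='1' (no match yet)
Bit 13: prefix='10' -> emit 'd', reset

Answer: dpfdddd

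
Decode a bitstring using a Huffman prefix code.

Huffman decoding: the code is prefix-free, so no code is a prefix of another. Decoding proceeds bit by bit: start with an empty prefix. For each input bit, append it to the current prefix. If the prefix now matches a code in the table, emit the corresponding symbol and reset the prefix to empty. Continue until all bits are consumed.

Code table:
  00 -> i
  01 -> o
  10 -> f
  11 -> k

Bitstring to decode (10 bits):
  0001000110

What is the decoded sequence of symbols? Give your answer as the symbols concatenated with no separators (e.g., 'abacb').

Bit 0: prefix='0' (no match yet)
Bit 1: prefix='00' -> emit 'i', reset
Bit 2: prefix='0' (no match yet)
Bit 3: prefix='01' -> emit 'o', reset
Bit 4: prefix='0' (no match yet)
Bit 5: prefix='00' -> emit 'i', reset
Bit 6: prefix='0' (no match yet)
Bit 7: prefix='01' -> emit 'o', reset
Bit 8: prefix='1' (no match yet)
Bit 9: prefix='10' -> emit 'f', reset

Answer: ioiof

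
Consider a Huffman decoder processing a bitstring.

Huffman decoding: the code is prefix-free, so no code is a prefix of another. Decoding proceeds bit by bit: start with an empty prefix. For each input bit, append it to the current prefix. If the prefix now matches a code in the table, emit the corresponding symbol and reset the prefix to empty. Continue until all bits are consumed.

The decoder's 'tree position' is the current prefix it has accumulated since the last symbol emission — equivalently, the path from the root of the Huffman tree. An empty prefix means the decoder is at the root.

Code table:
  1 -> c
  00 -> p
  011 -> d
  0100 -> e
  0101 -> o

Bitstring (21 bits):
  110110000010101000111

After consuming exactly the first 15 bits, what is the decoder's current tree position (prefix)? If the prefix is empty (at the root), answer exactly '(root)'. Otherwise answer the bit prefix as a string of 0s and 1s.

Bit 0: prefix='1' -> emit 'c', reset
Bit 1: prefix='1' -> emit 'c', reset
Bit 2: prefix='0' (no match yet)
Bit 3: prefix='01' (no match yet)
Bit 4: prefix='011' -> emit 'd', reset
Bit 5: prefix='0' (no match yet)
Bit 6: prefix='00' -> emit 'p', reset
Bit 7: prefix='0' (no match yet)
Bit 8: prefix='00' -> emit 'p', reset
Bit 9: prefix='0' (no match yet)
Bit 10: prefix='01' (no match yet)
Bit 11: prefix='010' (no match yet)
Bit 12: prefix='0101' -> emit 'o', reset
Bit 13: prefix='0' (no match yet)
Bit 14: prefix='01' (no match yet)

Answer: 01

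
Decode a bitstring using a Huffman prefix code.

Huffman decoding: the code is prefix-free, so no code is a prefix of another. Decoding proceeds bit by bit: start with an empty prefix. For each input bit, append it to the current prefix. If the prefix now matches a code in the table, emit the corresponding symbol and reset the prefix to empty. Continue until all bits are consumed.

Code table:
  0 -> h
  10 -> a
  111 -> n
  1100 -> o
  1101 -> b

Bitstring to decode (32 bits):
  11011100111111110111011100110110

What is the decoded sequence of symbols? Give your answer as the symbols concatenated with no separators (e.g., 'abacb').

Bit 0: prefix='1' (no match yet)
Bit 1: prefix='11' (no match yet)
Bit 2: prefix='110' (no match yet)
Bit 3: prefix='1101' -> emit 'b', reset
Bit 4: prefix='1' (no match yet)
Bit 5: prefix='11' (no match yet)
Bit 6: prefix='110' (no match yet)
Bit 7: prefix='1100' -> emit 'o', reset
Bit 8: prefix='1' (no match yet)
Bit 9: prefix='11' (no match yet)
Bit 10: prefix='111' -> emit 'n', reset
Bit 11: prefix='1' (no match yet)
Bit 12: prefix='11' (no match yet)
Bit 13: prefix='111' -> emit 'n', reset
Bit 14: prefix='1' (no match yet)
Bit 15: prefix='11' (no match yet)
Bit 16: prefix='110' (no match yet)
Bit 17: prefix='1101' -> emit 'b', reset
Bit 18: prefix='1' (no match yet)
Bit 19: prefix='11' (no match yet)
Bit 20: prefix='110' (no match yet)
Bit 21: prefix='1101' -> emit 'b', reset
Bit 22: prefix='1' (no match yet)
Bit 23: prefix='11' (no match yet)
Bit 24: prefix='110' (no match yet)
Bit 25: prefix='1100' -> emit 'o', reset
Bit 26: prefix='1' (no match yet)
Bit 27: prefix='11' (no match yet)
Bit 28: prefix='110' (no match yet)
Bit 29: prefix='1101' -> emit 'b', reset
Bit 30: prefix='1' (no match yet)
Bit 31: prefix='10' -> emit 'a', reset

Answer: bonnbboba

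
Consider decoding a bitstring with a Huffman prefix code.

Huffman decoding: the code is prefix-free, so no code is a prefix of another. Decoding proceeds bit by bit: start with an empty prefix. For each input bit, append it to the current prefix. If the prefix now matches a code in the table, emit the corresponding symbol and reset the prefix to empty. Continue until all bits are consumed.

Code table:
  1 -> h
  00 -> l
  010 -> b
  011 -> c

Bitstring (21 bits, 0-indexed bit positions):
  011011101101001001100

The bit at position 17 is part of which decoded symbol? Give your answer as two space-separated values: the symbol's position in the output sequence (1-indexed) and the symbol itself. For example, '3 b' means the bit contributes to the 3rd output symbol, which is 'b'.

Bit 0: prefix='0' (no match yet)
Bit 1: prefix='01' (no match yet)
Bit 2: prefix='011' -> emit 'c', reset
Bit 3: prefix='0' (no match yet)
Bit 4: prefix='01' (no match yet)
Bit 5: prefix='011' -> emit 'c', reset
Bit 6: prefix='1' -> emit 'h', reset
Bit 7: prefix='0' (no match yet)
Bit 8: prefix='01' (no match yet)
Bit 9: prefix='011' -> emit 'c', reset
Bit 10: prefix='0' (no match yet)
Bit 11: prefix='01' (no match yet)
Bit 12: prefix='010' -> emit 'b', reset
Bit 13: prefix='0' (no match yet)
Bit 14: prefix='01' (no match yet)
Bit 15: prefix='010' -> emit 'b', reset
Bit 16: prefix='0' (no match yet)
Bit 17: prefix='01' (no match yet)
Bit 18: prefix='011' -> emit 'c', reset
Bit 19: prefix='0' (no match yet)
Bit 20: prefix='00' -> emit 'l', reset

Answer: 7 c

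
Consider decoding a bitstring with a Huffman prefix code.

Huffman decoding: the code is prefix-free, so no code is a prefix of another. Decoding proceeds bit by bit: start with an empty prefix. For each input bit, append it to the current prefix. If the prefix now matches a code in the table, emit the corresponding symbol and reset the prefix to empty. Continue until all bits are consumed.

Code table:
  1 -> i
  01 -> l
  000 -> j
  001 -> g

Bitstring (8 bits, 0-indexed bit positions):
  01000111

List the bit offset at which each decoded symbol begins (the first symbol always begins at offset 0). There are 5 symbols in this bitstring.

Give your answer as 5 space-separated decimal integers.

Bit 0: prefix='0' (no match yet)
Bit 1: prefix='01' -> emit 'l', reset
Bit 2: prefix='0' (no match yet)
Bit 3: prefix='00' (no match yet)
Bit 4: prefix='000' -> emit 'j', reset
Bit 5: prefix='1' -> emit 'i', reset
Bit 6: prefix='1' -> emit 'i', reset
Bit 7: prefix='1' -> emit 'i', reset

Answer: 0 2 5 6 7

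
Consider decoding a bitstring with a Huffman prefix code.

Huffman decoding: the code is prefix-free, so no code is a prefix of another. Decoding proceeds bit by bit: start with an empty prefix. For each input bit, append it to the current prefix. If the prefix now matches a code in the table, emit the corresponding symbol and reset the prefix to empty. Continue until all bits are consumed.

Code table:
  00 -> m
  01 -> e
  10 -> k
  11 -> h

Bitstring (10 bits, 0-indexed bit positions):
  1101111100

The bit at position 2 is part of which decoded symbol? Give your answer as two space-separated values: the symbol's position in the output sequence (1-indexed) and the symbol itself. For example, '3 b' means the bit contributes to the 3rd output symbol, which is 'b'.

Bit 0: prefix='1' (no match yet)
Bit 1: prefix='11' -> emit 'h', reset
Bit 2: prefix='0' (no match yet)
Bit 3: prefix='01' -> emit 'e', reset
Bit 4: prefix='1' (no match yet)
Bit 5: prefix='11' -> emit 'h', reset
Bit 6: prefix='1' (no match yet)

Answer: 2 e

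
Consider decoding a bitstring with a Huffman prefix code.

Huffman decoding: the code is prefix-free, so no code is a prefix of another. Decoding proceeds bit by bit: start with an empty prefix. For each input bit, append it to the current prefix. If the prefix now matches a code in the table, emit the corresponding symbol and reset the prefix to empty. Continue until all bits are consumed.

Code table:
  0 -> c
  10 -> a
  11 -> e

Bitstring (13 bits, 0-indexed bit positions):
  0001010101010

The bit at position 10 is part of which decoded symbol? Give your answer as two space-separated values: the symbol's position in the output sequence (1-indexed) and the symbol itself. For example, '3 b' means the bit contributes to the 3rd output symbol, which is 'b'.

Answer: 7 a

Derivation:
Bit 0: prefix='0' -> emit 'c', reset
Bit 1: prefix='0' -> emit 'c', reset
Bit 2: prefix='0' -> emit 'c', reset
Bit 3: prefix='1' (no match yet)
Bit 4: prefix='10' -> emit 'a', reset
Bit 5: prefix='1' (no match yet)
Bit 6: prefix='10' -> emit 'a', reset
Bit 7: prefix='1' (no match yet)
Bit 8: prefix='10' -> emit 'a', reset
Bit 9: prefix='1' (no match yet)
Bit 10: prefix='10' -> emit 'a', reset
Bit 11: prefix='1' (no match yet)
Bit 12: prefix='10' -> emit 'a', reset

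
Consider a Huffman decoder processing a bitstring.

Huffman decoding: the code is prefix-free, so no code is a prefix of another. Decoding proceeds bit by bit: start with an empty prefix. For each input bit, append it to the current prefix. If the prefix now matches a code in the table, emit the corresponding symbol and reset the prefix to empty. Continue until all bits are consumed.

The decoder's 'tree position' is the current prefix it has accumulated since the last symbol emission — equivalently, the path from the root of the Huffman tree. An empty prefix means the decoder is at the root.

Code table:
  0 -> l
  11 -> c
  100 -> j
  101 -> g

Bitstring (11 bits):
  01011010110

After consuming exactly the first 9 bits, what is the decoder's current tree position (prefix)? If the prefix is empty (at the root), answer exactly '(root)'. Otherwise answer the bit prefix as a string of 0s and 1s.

Bit 0: prefix='0' -> emit 'l', reset
Bit 1: prefix='1' (no match yet)
Bit 2: prefix='10' (no match yet)
Bit 3: prefix='101' -> emit 'g', reset
Bit 4: prefix='1' (no match yet)
Bit 5: prefix='10' (no match yet)
Bit 6: prefix='101' -> emit 'g', reset
Bit 7: prefix='0' -> emit 'l', reset
Bit 8: prefix='1' (no match yet)

Answer: 1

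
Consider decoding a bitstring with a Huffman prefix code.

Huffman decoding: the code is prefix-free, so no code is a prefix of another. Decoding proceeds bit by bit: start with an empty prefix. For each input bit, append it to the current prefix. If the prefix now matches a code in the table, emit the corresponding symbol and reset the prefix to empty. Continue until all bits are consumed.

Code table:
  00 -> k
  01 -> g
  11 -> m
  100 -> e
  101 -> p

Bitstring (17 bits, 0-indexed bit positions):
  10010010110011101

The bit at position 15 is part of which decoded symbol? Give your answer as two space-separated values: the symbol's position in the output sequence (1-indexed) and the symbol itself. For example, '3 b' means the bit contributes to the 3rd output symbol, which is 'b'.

Answer: 6 p

Derivation:
Bit 0: prefix='1' (no match yet)
Bit 1: prefix='10' (no match yet)
Bit 2: prefix='100' -> emit 'e', reset
Bit 3: prefix='1' (no match yet)
Bit 4: prefix='10' (no match yet)
Bit 5: prefix='100' -> emit 'e', reset
Bit 6: prefix='1' (no match yet)
Bit 7: prefix='10' (no match yet)
Bit 8: prefix='101' -> emit 'p', reset
Bit 9: prefix='1' (no match yet)
Bit 10: prefix='10' (no match yet)
Bit 11: prefix='100' -> emit 'e', reset
Bit 12: prefix='1' (no match yet)
Bit 13: prefix='11' -> emit 'm', reset
Bit 14: prefix='1' (no match yet)
Bit 15: prefix='10' (no match yet)
Bit 16: prefix='101' -> emit 'p', reset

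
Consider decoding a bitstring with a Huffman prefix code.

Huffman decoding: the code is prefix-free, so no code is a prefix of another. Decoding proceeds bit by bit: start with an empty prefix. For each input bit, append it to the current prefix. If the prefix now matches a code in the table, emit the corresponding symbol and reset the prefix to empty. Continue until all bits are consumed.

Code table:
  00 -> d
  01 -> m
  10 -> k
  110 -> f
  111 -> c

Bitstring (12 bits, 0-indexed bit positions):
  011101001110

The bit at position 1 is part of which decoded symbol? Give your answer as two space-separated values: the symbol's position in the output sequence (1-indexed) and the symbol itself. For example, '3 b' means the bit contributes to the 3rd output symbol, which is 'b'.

Bit 0: prefix='0' (no match yet)
Bit 1: prefix='01' -> emit 'm', reset
Bit 2: prefix='1' (no match yet)
Bit 3: prefix='11' (no match yet)
Bit 4: prefix='110' -> emit 'f', reset
Bit 5: prefix='1' (no match yet)

Answer: 1 m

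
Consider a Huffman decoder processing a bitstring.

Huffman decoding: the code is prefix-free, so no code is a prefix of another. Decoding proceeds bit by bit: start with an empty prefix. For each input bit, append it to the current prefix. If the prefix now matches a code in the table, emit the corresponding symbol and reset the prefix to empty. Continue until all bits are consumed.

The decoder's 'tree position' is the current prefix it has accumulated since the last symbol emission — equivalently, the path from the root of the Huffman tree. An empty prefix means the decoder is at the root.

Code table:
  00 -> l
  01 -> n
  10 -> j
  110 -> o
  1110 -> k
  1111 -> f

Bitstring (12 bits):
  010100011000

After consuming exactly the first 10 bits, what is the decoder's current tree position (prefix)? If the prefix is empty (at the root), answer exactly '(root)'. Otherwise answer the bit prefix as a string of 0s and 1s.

Answer: (root)

Derivation:
Bit 0: prefix='0' (no match yet)
Bit 1: prefix='01' -> emit 'n', reset
Bit 2: prefix='0' (no match yet)
Bit 3: prefix='01' -> emit 'n', reset
Bit 4: prefix='0' (no match yet)
Bit 5: prefix='00' -> emit 'l', reset
Bit 6: prefix='0' (no match yet)
Bit 7: prefix='01' -> emit 'n', reset
Bit 8: prefix='1' (no match yet)
Bit 9: prefix='10' -> emit 'j', reset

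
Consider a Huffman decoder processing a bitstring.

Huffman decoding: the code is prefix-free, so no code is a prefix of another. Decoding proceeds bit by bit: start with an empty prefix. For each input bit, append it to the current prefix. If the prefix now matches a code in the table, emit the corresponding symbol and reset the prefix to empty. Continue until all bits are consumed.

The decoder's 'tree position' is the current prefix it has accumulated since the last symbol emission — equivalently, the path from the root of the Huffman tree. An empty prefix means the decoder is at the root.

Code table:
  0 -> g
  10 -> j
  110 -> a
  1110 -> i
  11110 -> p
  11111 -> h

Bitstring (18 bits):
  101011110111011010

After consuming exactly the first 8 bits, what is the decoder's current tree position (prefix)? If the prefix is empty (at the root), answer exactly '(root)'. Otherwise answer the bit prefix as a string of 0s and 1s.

Bit 0: prefix='1' (no match yet)
Bit 1: prefix='10' -> emit 'j', reset
Bit 2: prefix='1' (no match yet)
Bit 3: prefix='10' -> emit 'j', reset
Bit 4: prefix='1' (no match yet)
Bit 5: prefix='11' (no match yet)
Bit 6: prefix='111' (no match yet)
Bit 7: prefix='1111' (no match yet)

Answer: 1111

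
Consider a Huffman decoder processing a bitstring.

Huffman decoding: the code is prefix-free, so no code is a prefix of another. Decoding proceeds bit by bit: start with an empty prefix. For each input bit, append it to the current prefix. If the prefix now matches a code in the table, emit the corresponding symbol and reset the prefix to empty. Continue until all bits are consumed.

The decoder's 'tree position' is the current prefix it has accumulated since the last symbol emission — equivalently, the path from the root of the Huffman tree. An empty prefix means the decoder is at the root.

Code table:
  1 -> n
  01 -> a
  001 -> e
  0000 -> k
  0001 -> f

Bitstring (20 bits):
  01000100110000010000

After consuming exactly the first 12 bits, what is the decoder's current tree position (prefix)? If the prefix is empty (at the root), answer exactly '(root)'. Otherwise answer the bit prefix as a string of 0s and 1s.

Answer: 00

Derivation:
Bit 0: prefix='0' (no match yet)
Bit 1: prefix='01' -> emit 'a', reset
Bit 2: prefix='0' (no match yet)
Bit 3: prefix='00' (no match yet)
Bit 4: prefix='000' (no match yet)
Bit 5: prefix='0001' -> emit 'f', reset
Bit 6: prefix='0' (no match yet)
Bit 7: prefix='00' (no match yet)
Bit 8: prefix='001' -> emit 'e', reset
Bit 9: prefix='1' -> emit 'n', reset
Bit 10: prefix='0' (no match yet)
Bit 11: prefix='00' (no match yet)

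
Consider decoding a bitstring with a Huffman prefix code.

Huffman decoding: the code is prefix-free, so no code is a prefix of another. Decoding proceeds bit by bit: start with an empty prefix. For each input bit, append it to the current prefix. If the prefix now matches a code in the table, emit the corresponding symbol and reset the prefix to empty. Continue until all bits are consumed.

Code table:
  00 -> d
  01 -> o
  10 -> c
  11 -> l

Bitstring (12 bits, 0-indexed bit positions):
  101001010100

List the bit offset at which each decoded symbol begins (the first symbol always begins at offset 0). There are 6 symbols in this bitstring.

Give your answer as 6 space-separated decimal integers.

Bit 0: prefix='1' (no match yet)
Bit 1: prefix='10' -> emit 'c', reset
Bit 2: prefix='1' (no match yet)
Bit 3: prefix='10' -> emit 'c', reset
Bit 4: prefix='0' (no match yet)
Bit 5: prefix='01' -> emit 'o', reset
Bit 6: prefix='0' (no match yet)
Bit 7: prefix='01' -> emit 'o', reset
Bit 8: prefix='0' (no match yet)
Bit 9: prefix='01' -> emit 'o', reset
Bit 10: prefix='0' (no match yet)
Bit 11: prefix='00' -> emit 'd', reset

Answer: 0 2 4 6 8 10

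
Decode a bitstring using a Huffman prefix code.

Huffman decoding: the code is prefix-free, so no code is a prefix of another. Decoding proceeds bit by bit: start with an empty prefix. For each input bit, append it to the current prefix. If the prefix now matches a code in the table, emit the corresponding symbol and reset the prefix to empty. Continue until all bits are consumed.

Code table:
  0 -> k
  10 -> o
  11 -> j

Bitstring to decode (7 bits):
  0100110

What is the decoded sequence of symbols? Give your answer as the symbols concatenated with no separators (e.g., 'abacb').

Bit 0: prefix='0' -> emit 'k', reset
Bit 1: prefix='1' (no match yet)
Bit 2: prefix='10' -> emit 'o', reset
Bit 3: prefix='0' -> emit 'k', reset
Bit 4: prefix='1' (no match yet)
Bit 5: prefix='11' -> emit 'j', reset
Bit 6: prefix='0' -> emit 'k', reset

Answer: kokjk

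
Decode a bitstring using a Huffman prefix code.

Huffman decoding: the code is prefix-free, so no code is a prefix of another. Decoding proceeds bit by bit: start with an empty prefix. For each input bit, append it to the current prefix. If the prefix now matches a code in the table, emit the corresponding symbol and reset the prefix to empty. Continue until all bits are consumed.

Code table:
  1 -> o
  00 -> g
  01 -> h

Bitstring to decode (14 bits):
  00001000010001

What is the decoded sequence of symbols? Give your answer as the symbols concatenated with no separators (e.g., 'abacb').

Bit 0: prefix='0' (no match yet)
Bit 1: prefix='00' -> emit 'g', reset
Bit 2: prefix='0' (no match yet)
Bit 3: prefix='00' -> emit 'g', reset
Bit 4: prefix='1' -> emit 'o', reset
Bit 5: prefix='0' (no match yet)
Bit 6: prefix='00' -> emit 'g', reset
Bit 7: prefix='0' (no match yet)
Bit 8: prefix='00' -> emit 'g', reset
Bit 9: prefix='1' -> emit 'o', reset
Bit 10: prefix='0' (no match yet)
Bit 11: prefix='00' -> emit 'g', reset
Bit 12: prefix='0' (no match yet)
Bit 13: prefix='01' -> emit 'h', reset

Answer: ggoggogh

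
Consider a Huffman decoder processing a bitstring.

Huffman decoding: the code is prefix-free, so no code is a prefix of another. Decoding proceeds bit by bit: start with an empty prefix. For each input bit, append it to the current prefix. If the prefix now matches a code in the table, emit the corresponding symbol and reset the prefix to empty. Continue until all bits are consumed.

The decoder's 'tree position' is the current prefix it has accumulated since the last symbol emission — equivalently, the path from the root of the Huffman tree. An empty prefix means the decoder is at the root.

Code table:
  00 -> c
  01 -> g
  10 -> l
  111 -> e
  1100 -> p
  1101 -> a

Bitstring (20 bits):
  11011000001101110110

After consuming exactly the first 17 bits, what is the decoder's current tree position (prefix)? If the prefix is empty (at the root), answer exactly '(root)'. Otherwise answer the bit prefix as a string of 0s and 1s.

Answer: 110

Derivation:
Bit 0: prefix='1' (no match yet)
Bit 1: prefix='11' (no match yet)
Bit 2: prefix='110' (no match yet)
Bit 3: prefix='1101' -> emit 'a', reset
Bit 4: prefix='1' (no match yet)
Bit 5: prefix='10' -> emit 'l', reset
Bit 6: prefix='0' (no match yet)
Bit 7: prefix='00' -> emit 'c', reset
Bit 8: prefix='0' (no match yet)
Bit 9: prefix='00' -> emit 'c', reset
Bit 10: prefix='1' (no match yet)
Bit 11: prefix='11' (no match yet)
Bit 12: prefix='110' (no match yet)
Bit 13: prefix='1101' -> emit 'a', reset
Bit 14: prefix='1' (no match yet)
Bit 15: prefix='11' (no match yet)
Bit 16: prefix='110' (no match yet)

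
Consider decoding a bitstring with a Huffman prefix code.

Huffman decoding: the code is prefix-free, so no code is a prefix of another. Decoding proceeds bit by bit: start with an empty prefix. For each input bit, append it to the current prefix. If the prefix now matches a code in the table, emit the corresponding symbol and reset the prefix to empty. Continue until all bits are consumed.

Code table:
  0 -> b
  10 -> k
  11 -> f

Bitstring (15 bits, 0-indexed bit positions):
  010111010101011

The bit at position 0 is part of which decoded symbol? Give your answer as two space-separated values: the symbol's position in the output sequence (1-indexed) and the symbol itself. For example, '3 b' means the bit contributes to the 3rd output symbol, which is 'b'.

Bit 0: prefix='0' -> emit 'b', reset
Bit 1: prefix='1' (no match yet)
Bit 2: prefix='10' -> emit 'k', reset
Bit 3: prefix='1' (no match yet)
Bit 4: prefix='11' -> emit 'f', reset

Answer: 1 b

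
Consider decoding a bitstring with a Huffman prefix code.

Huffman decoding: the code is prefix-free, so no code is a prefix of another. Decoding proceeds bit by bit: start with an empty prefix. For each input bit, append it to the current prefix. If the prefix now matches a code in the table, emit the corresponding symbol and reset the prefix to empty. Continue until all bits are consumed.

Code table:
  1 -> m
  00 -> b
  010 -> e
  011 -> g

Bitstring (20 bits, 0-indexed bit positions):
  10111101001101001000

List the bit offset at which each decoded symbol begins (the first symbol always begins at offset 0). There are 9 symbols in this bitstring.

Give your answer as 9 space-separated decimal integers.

Answer: 0 1 4 5 6 9 12 15 18

Derivation:
Bit 0: prefix='1' -> emit 'm', reset
Bit 1: prefix='0' (no match yet)
Bit 2: prefix='01' (no match yet)
Bit 3: prefix='011' -> emit 'g', reset
Bit 4: prefix='1' -> emit 'm', reset
Bit 5: prefix='1' -> emit 'm', reset
Bit 6: prefix='0' (no match yet)
Bit 7: prefix='01' (no match yet)
Bit 8: prefix='010' -> emit 'e', reset
Bit 9: prefix='0' (no match yet)
Bit 10: prefix='01' (no match yet)
Bit 11: prefix='011' -> emit 'g', reset
Bit 12: prefix='0' (no match yet)
Bit 13: prefix='01' (no match yet)
Bit 14: prefix='010' -> emit 'e', reset
Bit 15: prefix='0' (no match yet)
Bit 16: prefix='01' (no match yet)
Bit 17: prefix='010' -> emit 'e', reset
Bit 18: prefix='0' (no match yet)
Bit 19: prefix='00' -> emit 'b', reset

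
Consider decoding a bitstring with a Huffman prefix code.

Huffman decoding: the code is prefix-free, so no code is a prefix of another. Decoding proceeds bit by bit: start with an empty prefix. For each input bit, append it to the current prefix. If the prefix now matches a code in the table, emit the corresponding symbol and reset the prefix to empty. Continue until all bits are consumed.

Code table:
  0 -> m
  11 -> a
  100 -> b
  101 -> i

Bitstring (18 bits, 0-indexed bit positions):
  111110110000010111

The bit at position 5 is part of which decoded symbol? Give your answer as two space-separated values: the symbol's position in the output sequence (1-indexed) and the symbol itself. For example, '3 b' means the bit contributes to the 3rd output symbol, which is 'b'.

Bit 0: prefix='1' (no match yet)
Bit 1: prefix='11' -> emit 'a', reset
Bit 2: prefix='1' (no match yet)
Bit 3: prefix='11' -> emit 'a', reset
Bit 4: prefix='1' (no match yet)
Bit 5: prefix='10' (no match yet)
Bit 6: prefix='101' -> emit 'i', reset
Bit 7: prefix='1' (no match yet)
Bit 8: prefix='10' (no match yet)
Bit 9: prefix='100' -> emit 'b', reset

Answer: 3 i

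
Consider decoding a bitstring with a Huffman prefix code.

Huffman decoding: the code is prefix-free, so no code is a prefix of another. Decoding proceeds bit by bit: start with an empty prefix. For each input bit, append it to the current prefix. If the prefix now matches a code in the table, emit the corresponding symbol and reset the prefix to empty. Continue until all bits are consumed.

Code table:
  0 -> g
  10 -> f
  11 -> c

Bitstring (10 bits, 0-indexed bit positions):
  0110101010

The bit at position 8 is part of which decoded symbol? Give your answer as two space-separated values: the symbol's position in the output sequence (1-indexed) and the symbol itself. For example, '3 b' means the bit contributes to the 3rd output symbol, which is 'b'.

Answer: 6 f

Derivation:
Bit 0: prefix='0' -> emit 'g', reset
Bit 1: prefix='1' (no match yet)
Bit 2: prefix='11' -> emit 'c', reset
Bit 3: prefix='0' -> emit 'g', reset
Bit 4: prefix='1' (no match yet)
Bit 5: prefix='10' -> emit 'f', reset
Bit 6: prefix='1' (no match yet)
Bit 7: prefix='10' -> emit 'f', reset
Bit 8: prefix='1' (no match yet)
Bit 9: prefix='10' -> emit 'f', reset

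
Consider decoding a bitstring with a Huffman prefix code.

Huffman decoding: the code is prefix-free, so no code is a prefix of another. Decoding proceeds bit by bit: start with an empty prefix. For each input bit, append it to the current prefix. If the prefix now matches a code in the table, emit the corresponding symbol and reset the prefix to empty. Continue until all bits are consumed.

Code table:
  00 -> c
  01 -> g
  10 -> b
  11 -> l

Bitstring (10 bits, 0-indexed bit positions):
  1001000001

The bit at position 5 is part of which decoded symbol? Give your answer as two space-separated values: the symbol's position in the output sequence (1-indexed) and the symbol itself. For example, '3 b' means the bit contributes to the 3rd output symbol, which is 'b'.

Answer: 3 c

Derivation:
Bit 0: prefix='1' (no match yet)
Bit 1: prefix='10' -> emit 'b', reset
Bit 2: prefix='0' (no match yet)
Bit 3: prefix='01' -> emit 'g', reset
Bit 4: prefix='0' (no match yet)
Bit 5: prefix='00' -> emit 'c', reset
Bit 6: prefix='0' (no match yet)
Bit 7: prefix='00' -> emit 'c', reset
Bit 8: prefix='0' (no match yet)
Bit 9: prefix='01' -> emit 'g', reset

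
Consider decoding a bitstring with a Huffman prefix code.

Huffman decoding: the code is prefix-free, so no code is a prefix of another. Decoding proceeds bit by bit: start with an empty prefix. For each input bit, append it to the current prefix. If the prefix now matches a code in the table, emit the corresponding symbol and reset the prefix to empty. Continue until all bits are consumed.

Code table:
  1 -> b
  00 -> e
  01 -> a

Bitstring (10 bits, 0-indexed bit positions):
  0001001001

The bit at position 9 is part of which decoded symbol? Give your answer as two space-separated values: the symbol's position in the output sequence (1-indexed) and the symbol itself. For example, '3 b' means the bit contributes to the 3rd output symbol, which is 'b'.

Answer: 6 b

Derivation:
Bit 0: prefix='0' (no match yet)
Bit 1: prefix='00' -> emit 'e', reset
Bit 2: prefix='0' (no match yet)
Bit 3: prefix='01' -> emit 'a', reset
Bit 4: prefix='0' (no match yet)
Bit 5: prefix='00' -> emit 'e', reset
Bit 6: prefix='1' -> emit 'b', reset
Bit 7: prefix='0' (no match yet)
Bit 8: prefix='00' -> emit 'e', reset
Bit 9: prefix='1' -> emit 'b', reset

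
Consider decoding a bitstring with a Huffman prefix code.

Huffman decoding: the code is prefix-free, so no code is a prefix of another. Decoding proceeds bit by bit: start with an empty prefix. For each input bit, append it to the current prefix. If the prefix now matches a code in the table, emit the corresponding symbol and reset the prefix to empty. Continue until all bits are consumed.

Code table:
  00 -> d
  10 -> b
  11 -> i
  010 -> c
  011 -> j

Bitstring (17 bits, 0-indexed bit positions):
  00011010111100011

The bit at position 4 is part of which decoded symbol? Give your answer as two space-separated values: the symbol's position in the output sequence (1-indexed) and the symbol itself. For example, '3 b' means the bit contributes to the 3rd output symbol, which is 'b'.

Bit 0: prefix='0' (no match yet)
Bit 1: prefix='00' -> emit 'd', reset
Bit 2: prefix='0' (no match yet)
Bit 3: prefix='01' (no match yet)
Bit 4: prefix='011' -> emit 'j', reset
Bit 5: prefix='0' (no match yet)
Bit 6: prefix='01' (no match yet)
Bit 7: prefix='010' -> emit 'c', reset
Bit 8: prefix='1' (no match yet)

Answer: 2 j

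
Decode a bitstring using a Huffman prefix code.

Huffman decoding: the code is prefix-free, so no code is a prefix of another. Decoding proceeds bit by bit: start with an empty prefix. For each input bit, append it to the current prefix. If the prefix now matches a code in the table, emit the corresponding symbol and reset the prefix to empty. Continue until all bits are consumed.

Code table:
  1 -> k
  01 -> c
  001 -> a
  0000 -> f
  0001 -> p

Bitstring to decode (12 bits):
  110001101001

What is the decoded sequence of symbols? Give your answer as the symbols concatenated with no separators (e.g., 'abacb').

Answer: kkpkca

Derivation:
Bit 0: prefix='1' -> emit 'k', reset
Bit 1: prefix='1' -> emit 'k', reset
Bit 2: prefix='0' (no match yet)
Bit 3: prefix='00' (no match yet)
Bit 4: prefix='000' (no match yet)
Bit 5: prefix='0001' -> emit 'p', reset
Bit 6: prefix='1' -> emit 'k', reset
Bit 7: prefix='0' (no match yet)
Bit 8: prefix='01' -> emit 'c', reset
Bit 9: prefix='0' (no match yet)
Bit 10: prefix='00' (no match yet)
Bit 11: prefix='001' -> emit 'a', reset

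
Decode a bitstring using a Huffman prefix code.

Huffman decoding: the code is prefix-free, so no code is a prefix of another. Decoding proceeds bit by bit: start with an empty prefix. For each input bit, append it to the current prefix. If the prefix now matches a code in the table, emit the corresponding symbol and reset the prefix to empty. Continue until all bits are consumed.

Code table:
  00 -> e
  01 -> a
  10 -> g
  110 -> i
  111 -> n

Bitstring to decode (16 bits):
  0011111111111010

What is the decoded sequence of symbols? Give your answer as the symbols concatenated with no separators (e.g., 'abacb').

Bit 0: prefix='0' (no match yet)
Bit 1: prefix='00' -> emit 'e', reset
Bit 2: prefix='1' (no match yet)
Bit 3: prefix='11' (no match yet)
Bit 4: prefix='111' -> emit 'n', reset
Bit 5: prefix='1' (no match yet)
Bit 6: prefix='11' (no match yet)
Bit 7: prefix='111' -> emit 'n', reset
Bit 8: prefix='1' (no match yet)
Bit 9: prefix='11' (no match yet)
Bit 10: prefix='111' -> emit 'n', reset
Bit 11: prefix='1' (no match yet)
Bit 12: prefix='11' (no match yet)
Bit 13: prefix='110' -> emit 'i', reset
Bit 14: prefix='1' (no match yet)
Bit 15: prefix='10' -> emit 'g', reset

Answer: ennnig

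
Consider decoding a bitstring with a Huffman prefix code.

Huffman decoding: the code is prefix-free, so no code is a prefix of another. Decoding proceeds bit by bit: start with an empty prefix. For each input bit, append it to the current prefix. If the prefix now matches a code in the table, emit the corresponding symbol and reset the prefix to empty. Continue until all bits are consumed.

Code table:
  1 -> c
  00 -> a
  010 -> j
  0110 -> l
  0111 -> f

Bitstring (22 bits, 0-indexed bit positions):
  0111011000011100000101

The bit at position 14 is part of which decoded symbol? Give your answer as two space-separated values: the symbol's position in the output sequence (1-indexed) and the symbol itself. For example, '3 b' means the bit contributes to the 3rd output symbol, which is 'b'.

Bit 0: prefix='0' (no match yet)
Bit 1: prefix='01' (no match yet)
Bit 2: prefix='011' (no match yet)
Bit 3: prefix='0111' -> emit 'f', reset
Bit 4: prefix='0' (no match yet)
Bit 5: prefix='01' (no match yet)
Bit 6: prefix='011' (no match yet)
Bit 7: prefix='0110' -> emit 'l', reset
Bit 8: prefix='0' (no match yet)
Bit 9: prefix='00' -> emit 'a', reset
Bit 10: prefix='0' (no match yet)
Bit 11: prefix='01' (no match yet)
Bit 12: prefix='011' (no match yet)
Bit 13: prefix='0111' -> emit 'f', reset
Bit 14: prefix='0' (no match yet)
Bit 15: prefix='00' -> emit 'a', reset
Bit 16: prefix='0' (no match yet)
Bit 17: prefix='00' -> emit 'a', reset
Bit 18: prefix='0' (no match yet)

Answer: 5 a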